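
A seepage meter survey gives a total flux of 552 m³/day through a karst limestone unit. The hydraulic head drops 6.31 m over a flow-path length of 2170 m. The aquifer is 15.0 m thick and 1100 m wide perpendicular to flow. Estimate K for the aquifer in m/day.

11.5

Cross-sectional area A = 1100 × 15.0 = 16500 m².
Hydraulic gradient i = Δh / L = 6.31 / 2170 = 0.002908.
From Q = K·A·i, K = Q / (A·i) = 552 / (16500 × 0.002908) = 11.50 m/day.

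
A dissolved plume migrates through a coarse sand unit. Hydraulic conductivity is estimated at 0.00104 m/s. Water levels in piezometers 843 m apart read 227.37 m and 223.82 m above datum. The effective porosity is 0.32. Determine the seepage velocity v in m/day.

Convert K: 0.00104 m/s × 86400 = 89.86 m/day.
Hydraulic gradient i = (227.37 − 223.82) / 843 = 3.55 / 843 = 0.004211.
Darcy flux q = K · i = 89.86 × 0.004211 = 0.3784 m/day.
Seepage velocity v = q / n_e = 0.3784 / 0.32 = 1.182 m/day.

1.18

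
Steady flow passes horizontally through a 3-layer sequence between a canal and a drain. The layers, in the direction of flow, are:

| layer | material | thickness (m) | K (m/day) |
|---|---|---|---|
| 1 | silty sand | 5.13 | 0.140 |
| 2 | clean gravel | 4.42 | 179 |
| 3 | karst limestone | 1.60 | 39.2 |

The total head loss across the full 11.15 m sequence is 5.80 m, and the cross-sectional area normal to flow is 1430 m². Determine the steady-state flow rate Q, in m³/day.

226

Flow is perpendicular to layering, so the layers act in series and the equivalent K is the thickness-weighted harmonic mean.
Total thickness L = 5.13 + 4.42 + 1.60 = 11.15 m.
Σ(b_i/K_i) = 5.13/0.140 + 4.42/179 + 1.60/39.2 = 36.71 d.
K_eq = L / Σ(b_i/K_i) = 11.15 / 36.71 = 0.3037 m/day.
Q = K_eq · A · (Δh/L) = 0.3037 × 1430 × (5.80/11.15) = 225.9 m³/day.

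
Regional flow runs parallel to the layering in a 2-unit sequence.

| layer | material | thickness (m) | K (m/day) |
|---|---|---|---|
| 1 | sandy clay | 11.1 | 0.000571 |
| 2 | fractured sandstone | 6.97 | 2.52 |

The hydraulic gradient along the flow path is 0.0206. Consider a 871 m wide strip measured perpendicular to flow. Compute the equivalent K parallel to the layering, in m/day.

0.972

Flow is parallel to layering, so each bed carries its own Darcy discharge and the transmissivities add.
Σ(K_i·b_i) = 0.000571×11.1 + 2.52×6.97 = 17.57 m²/day.
Total thickness b = 18.07 m, so K_eq = Σ(K_i·b_i)/b = 0.9724 m/day.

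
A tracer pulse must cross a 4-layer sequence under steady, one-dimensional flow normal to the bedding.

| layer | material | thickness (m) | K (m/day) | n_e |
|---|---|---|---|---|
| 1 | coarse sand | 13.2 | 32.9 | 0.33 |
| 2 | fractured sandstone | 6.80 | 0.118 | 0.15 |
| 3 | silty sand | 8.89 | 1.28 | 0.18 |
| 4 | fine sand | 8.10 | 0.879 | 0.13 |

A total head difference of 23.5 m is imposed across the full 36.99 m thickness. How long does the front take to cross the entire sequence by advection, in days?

25.3

With flow normal to the layers, continuity requires the same specific discharge q through every layer.
Σ(b_i/K_i) = 13.2/32.9 + 6.80/0.118 + 8.89/1.28 + 8.10/0.879 = 74.19 d.
q = Δh / Σ(b_i/K_i) = 23.5 / 74.19 = 0.3168 m/day.
In each layer the seepage velocity is v_i = q/n_i, so the layer transit time is t_i = b_i·n_i / q:
  layer 1 (coarse sand): t_1 = 13.2 × 0.33 / 0.3168 = 13.75 d
  layer 2 (fractured sandstone): t_2 = 6.80 × 0.15 / 0.3168 = 3.220 d
  layer 3 (silty sand): t_3 = 8.89 × 0.18 / 0.3168 = 5.052 d
  layer 4 (fine sand): t_4 = 8.10 × 0.13 / 0.3168 = 3.324 d
Total t = Σ t_i = 25.35 days.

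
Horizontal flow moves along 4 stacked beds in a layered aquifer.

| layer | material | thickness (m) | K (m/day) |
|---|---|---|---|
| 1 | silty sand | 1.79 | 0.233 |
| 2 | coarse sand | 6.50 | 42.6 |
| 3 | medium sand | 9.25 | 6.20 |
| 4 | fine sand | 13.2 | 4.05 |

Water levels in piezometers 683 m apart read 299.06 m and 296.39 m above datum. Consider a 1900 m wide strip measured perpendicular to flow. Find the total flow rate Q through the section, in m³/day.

2880

Flow is parallel to layering, so each bed carries its own Darcy discharge and the transmissivities add.
Σ(K_i·b_i) = 0.233×1.79 + 42.6×6.50 + 6.20×9.25 + 4.05×13.2 = 388.1 m²/day.
Hydraulic gradient i = (299.06 − 296.39) / 683 = 2.67 / 683 = 0.003909.
Q = Σ(K_i·b_i) · W · i = 388.1 × 1900 × 0.003909 = 2883 m³/day.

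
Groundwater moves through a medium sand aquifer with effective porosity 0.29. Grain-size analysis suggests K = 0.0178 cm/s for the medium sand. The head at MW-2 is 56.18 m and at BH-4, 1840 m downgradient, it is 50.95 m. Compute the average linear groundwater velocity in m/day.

Convert K: 0.0178 cm/s × 864 = 15.38 m/day.
Hydraulic gradient i = (56.18 − 50.95) / 1840 = 5.23 / 1840 = 0.002842.
Darcy flux q = K · i = 15.38 × 0.002842 = 0.04371 m/day.
Seepage velocity v = q / n_e = 0.04371 / 0.29 = 0.1507 m/day.

0.151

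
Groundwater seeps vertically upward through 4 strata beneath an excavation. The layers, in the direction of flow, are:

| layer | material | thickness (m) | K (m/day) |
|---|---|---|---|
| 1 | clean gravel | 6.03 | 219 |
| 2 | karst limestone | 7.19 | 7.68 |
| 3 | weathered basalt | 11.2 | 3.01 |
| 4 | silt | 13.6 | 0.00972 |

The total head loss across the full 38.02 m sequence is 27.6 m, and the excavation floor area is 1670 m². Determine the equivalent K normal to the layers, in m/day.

Flow is perpendicular to layering, so the layers act in series and the equivalent K is the thickness-weighted harmonic mean.
Total thickness L = 6.03 + 7.19 + 11.2 + 13.6 = 38.02 m.
Σ(b_i/K_i) = 6.03/219 + 7.19/7.68 + 11.2/3.01 + 13.6/0.00972 = 1404 d.
K_eq = L / Σ(b_i/K_i) = 38.02 / 1404 = 0.02708 m/day.

0.0271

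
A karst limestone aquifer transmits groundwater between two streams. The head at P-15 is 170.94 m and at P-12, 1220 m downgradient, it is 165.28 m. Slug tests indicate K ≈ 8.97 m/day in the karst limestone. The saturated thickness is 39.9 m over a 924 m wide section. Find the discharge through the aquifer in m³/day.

1530

Cross-sectional area A = 924 × 39.9 = 36868 m².
Hydraulic gradient i = (170.94 − 165.28) / 1220 = 5.66 / 1220 = 0.004639.
Darcy's law: Q = K · A · i = 8.970 × 36868 × 0.004639 = 1534 m³/day.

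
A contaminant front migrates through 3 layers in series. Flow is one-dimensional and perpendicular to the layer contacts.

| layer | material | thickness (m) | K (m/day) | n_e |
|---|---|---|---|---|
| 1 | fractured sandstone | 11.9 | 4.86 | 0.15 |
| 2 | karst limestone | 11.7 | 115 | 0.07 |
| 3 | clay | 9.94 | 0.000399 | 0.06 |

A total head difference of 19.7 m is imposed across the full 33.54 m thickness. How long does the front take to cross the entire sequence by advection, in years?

With flow normal to the layers, continuity requires the same specific discharge q through every layer.
Σ(b_i/K_i) = 11.9/4.86 + 11.7/115 + 9.94/0.000399 = 24915 d.
q = Δh / Σ(b_i/K_i) = 19.7 / 24915 = 0.0007907 m/day.
In each layer the seepage velocity is v_i = q/n_i, so the layer transit time is t_i = b_i·n_i / q:
  layer 1 (fractured sandstone): t_1 = 11.9 × 0.15 / 0.0007907 = 2258 d
  layer 2 (karst limestone): t_2 = 11.7 × 0.07 / 0.0007907 = 1036 d
  layer 3 (clay): t_3 = 9.94 × 0.06 / 0.0007907 = 754.3 d
Total t = Σ t_i = 4048 days = 11.08 years.

11.1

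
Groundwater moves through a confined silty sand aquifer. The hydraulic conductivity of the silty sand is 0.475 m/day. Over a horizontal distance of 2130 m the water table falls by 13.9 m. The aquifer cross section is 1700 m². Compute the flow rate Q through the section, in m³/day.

Hydraulic gradient i = Δh / L = 13.9 / 2130 = 0.006526.
Darcy's law: Q = K · A · i = 0.4750 × 1700 × 0.006526 = 5.270 m³/day.

5.27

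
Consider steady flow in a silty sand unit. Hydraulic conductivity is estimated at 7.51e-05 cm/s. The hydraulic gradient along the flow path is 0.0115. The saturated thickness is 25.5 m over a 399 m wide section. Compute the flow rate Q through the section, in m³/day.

7.59

Convert K: 7.51e-05 cm/s × 864 = 0.06489 m/day.
Cross-sectional area A = 399 × 25.5 = 10174 m².
Hydraulic gradient i = 0.0115.
Darcy's law: Q = K · A · i = 0.06489 × 10174 × 0.01150 = 7.592 m³/day.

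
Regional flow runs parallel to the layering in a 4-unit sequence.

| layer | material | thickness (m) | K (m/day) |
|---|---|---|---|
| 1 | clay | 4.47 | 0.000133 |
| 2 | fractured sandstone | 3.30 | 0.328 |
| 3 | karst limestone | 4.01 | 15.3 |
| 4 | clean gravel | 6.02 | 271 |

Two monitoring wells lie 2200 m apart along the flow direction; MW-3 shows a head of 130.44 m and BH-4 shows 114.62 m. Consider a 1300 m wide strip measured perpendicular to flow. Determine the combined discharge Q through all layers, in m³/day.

Flow is parallel to layering, so each bed carries its own Darcy discharge and the transmissivities add.
Σ(K_i·b_i) = 0.000133×4.47 + 0.328×3.30 + 15.3×4.01 + 271×6.02 = 1694 m²/day.
Hydraulic gradient i = (130.44 − 114.62) / 2200 = 15.82 / 2200 = 0.007191.
Q = Σ(K_i·b_i) · W · i = 1694 × 1300 × 0.007191 = 15834 m³/day.

15800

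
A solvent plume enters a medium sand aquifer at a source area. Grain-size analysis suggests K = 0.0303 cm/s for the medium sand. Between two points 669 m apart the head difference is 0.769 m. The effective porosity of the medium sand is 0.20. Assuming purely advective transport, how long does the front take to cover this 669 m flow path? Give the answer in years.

Convert K: 0.0303 cm/s × 864 = 26.18 m/day.
Hydraulic gradient i = Δh / L = 0.769 / 669 = 0.001149.
Darcy flux q = K · i = 26.18 × 0.001149 = 0.03009 m/day.
Seepage velocity v = q / n_e = 0.03009 / 0.20 = 0.1505 m/day.
Travel time t = L / v = 669 / 0.1505 = 4446 days = 12.17 years.

12.2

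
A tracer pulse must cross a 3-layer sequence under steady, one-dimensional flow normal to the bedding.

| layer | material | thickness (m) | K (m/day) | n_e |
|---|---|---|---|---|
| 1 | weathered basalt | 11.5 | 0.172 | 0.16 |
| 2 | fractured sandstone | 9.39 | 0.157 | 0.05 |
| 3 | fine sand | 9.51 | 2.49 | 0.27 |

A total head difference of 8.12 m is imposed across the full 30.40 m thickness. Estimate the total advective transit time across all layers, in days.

78.4

With flow normal to the layers, continuity requires the same specific discharge q through every layer.
Σ(b_i/K_i) = 11.5/0.172 + 9.39/0.157 + 9.51/2.49 = 130.5 d.
q = Δh / Σ(b_i/K_i) = 8.12 / 130.5 = 0.06223 m/day.
In each layer the seepage velocity is v_i = q/n_i, so the layer transit time is t_i = b_i·n_i / q:
  layer 1 (weathered basalt): t_1 = 11.5 × 0.16 / 0.06223 = 29.57 d
  layer 2 (fractured sandstone): t_2 = 9.39 × 0.05 / 0.06223 = 7.545 d
  layer 3 (fine sand): t_3 = 9.51 × 0.27 / 0.06223 = 41.26 d
Total t = Σ t_i = 78.38 days.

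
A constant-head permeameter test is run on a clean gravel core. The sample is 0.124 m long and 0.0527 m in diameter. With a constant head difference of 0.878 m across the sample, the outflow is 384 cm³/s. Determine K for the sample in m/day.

Cross-sectional area A = π·(d/2)² = π × (0.0527/2)² = 0.002181 m².
Convert discharge: 384 cm³/s = 0.0003840 m³/s.
Darcy's law rearranged: K = Q·L / (A·Δh) = 0.0003840 × 0.124 / (0.002181 × 0.878) = 0.02486 m/s = 2148 m/day.

2150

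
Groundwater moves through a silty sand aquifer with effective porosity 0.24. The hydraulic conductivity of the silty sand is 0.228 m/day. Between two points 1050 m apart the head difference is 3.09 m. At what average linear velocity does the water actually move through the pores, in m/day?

Hydraulic gradient i = Δh / L = 3.09 / 1050 = 0.002943.
Darcy flux q = K · i = 0.2280 × 0.002943 = 0.0006710 m/day.
Seepage velocity v = q / n_e = 0.0006710 / 0.24 = 0.002796 m/day.

0.00280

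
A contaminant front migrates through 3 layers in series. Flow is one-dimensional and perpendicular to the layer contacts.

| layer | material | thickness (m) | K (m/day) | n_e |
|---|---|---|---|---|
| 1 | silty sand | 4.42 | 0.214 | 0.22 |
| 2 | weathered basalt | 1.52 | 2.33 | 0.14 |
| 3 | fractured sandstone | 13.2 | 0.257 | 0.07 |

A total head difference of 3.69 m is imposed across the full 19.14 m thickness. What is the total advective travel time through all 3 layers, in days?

With flow normal to the layers, continuity requires the same specific discharge q through every layer.
Σ(b_i/K_i) = 4.42/0.214 + 1.52/2.33 + 13.2/0.257 = 72.67 d.
q = Δh / Σ(b_i/K_i) = 3.69 / 72.67 = 0.05078 m/day.
In each layer the seepage velocity is v_i = q/n_i, so the layer transit time is t_i = b_i·n_i / q:
  layer 1 (silty sand): t_1 = 4.42 × 0.22 / 0.05078 = 19.15 d
  layer 2 (weathered basalt): t_2 = 1.52 × 0.14 / 0.05078 = 4.191 d
  layer 3 (fractured sandstone): t_3 = 13.2 × 0.07 / 0.05078 = 18.20 d
Total t = Σ t_i = 41.54 days.

41.5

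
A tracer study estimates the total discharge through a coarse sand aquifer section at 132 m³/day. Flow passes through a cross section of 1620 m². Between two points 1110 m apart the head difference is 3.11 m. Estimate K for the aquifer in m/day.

29.1

Hydraulic gradient i = Δh / L = 3.11 / 1110 = 0.002802.
From Q = K·A·i, K = Q / (A·i) = 132 / (1620 × 0.002802) = 29.08 m/day.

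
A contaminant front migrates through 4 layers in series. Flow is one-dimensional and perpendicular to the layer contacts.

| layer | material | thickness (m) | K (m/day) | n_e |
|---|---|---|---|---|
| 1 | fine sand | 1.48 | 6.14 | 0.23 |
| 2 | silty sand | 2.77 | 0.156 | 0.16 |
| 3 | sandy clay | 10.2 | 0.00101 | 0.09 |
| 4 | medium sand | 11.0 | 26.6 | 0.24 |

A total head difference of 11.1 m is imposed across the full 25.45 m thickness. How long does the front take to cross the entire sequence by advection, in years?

With flow normal to the layers, continuity requires the same specific discharge q through every layer.
Σ(b_i/K_i) = 1.48/6.14 + 2.77/0.156 + 10.2/0.00101 + 11.0/26.6 = 10117 d.
q = Δh / Σ(b_i/K_i) = 11.1 / 10117 = 0.001097 m/day.
In each layer the seepage velocity is v_i = q/n_i, so the layer transit time is t_i = b_i·n_i / q:
  layer 1 (fine sand): t_1 = 1.48 × 0.23 / 0.001097 = 310.3 d
  layer 2 (silty sand): t_2 = 2.77 × 0.16 / 0.001097 = 404.0 d
  layer 3 (sandy clay): t_3 = 10.2 × 0.09 / 0.001097 = 836.7 d
  layer 4 (medium sand): t_4 = 11.0 × 0.24 / 0.001097 = 2406 d
Total t = Σ t_i = 3957 days = 10.83 years.

10.8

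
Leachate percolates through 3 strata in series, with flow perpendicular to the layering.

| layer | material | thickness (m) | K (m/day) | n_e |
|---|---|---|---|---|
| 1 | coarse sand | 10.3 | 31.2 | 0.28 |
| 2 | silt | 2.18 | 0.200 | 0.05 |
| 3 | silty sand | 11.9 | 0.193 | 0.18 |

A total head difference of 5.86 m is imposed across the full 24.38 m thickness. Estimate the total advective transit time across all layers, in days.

63.9

With flow normal to the layers, continuity requires the same specific discharge q through every layer.
Σ(b_i/K_i) = 10.3/31.2 + 2.18/0.200 + 11.9/0.193 = 72.89 d.
q = Δh / Σ(b_i/K_i) = 5.86 / 72.89 = 0.08040 m/day.
In each layer the seepage velocity is v_i = q/n_i, so the layer transit time is t_i = b_i·n_i / q:
  layer 1 (coarse sand): t_1 = 10.3 × 0.28 / 0.08040 = 35.87 d
  layer 2 (silt): t_2 = 2.18 × 0.05 / 0.08040 = 1.356 d
  layer 3 (silty sand): t_3 = 11.9 × 0.18 / 0.08040 = 26.64 d
Total t = Σ t_i = 63.87 days.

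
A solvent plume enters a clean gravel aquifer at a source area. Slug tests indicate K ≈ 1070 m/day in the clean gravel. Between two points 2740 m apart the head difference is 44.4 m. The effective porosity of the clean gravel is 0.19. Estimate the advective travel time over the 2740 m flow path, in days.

Hydraulic gradient i = Δh / L = 44.4 / 2740 = 0.01620.
Darcy flux q = K · i = 1070 × 0.01620 = 17.34 m/day.
Seepage velocity v = q / n_e = 17.34 / 0.19 = 91.26 m/day.
Travel time t = L / v = 2740 / 91.26 = 30.03 days.

30.0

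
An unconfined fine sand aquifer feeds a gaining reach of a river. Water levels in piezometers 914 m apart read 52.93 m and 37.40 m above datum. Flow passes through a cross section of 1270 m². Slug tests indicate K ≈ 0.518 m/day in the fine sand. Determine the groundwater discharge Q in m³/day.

11.2

Hydraulic gradient i = (52.93 − 37.40) / 914 = 15.53 / 914 = 0.01699.
Darcy's law: Q = K · A · i = 0.5180 × 1270 × 0.01699 = 11.18 m³/day.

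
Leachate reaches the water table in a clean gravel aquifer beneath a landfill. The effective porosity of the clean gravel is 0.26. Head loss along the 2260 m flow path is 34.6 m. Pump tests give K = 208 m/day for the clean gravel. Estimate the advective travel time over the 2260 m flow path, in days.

Hydraulic gradient i = Δh / L = 34.6 / 2260 = 0.01531.
Darcy flux q = K · i = 208.0 × 0.01531 = 3.184 m/day.
Seepage velocity v = q / n_e = 3.184 / 0.26 = 12.25 m/day.
Travel time t = L / v = 2260 / 12.25 = 184.5 days.

185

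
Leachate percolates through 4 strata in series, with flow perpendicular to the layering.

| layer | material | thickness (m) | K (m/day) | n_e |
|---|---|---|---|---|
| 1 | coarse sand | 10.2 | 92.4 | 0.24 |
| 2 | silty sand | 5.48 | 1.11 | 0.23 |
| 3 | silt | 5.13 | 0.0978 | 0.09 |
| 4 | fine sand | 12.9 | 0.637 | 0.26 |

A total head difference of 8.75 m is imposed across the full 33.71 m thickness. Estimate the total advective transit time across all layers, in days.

66.9

With flow normal to the layers, continuity requires the same specific discharge q through every layer.
Σ(b_i/K_i) = 10.2/92.4 + 5.48/1.11 + 5.13/0.0978 + 12.9/0.637 = 77.75 d.
q = Δh / Σ(b_i/K_i) = 8.75 / 77.75 = 0.1125 m/day.
In each layer the seepage velocity is v_i = q/n_i, so the layer transit time is t_i = b_i·n_i / q:
  layer 1 (coarse sand): t_1 = 10.2 × 0.24 / 0.1125 = 21.75 d
  layer 2 (silty sand): t_2 = 5.48 × 0.23 / 0.1125 = 11.20 d
  layer 3 (silt): t_3 = 5.13 × 0.09 / 0.1125 = 4.103 d
  layer 4 (fine sand): t_4 = 12.9 × 0.26 / 0.1125 = 29.80 d
Total t = Σ t_i = 66.86 days.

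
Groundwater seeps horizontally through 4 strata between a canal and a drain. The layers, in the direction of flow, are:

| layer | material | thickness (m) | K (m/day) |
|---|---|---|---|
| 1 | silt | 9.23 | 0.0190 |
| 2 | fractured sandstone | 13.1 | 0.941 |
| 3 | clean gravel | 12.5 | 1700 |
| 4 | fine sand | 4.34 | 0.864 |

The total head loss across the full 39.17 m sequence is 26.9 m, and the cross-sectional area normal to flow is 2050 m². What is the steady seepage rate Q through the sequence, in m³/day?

Flow is perpendicular to layering, so the layers act in series and the equivalent K is the thickness-weighted harmonic mean.
Total thickness L = 9.23 + 13.1 + 12.5 + 4.34 = 39.17 m.
Σ(b_i/K_i) = 9.23/0.0190 + 13.1/0.941 + 12.5/1700 + 4.34/0.864 = 504.7 d.
K_eq = L / Σ(b_i/K_i) = 39.17 / 504.7 = 0.07760 m/day.
Q = K_eq · A · (Δh/L) = 0.07760 × 2050 × (26.9/39.17) = 109.3 m³/day.

109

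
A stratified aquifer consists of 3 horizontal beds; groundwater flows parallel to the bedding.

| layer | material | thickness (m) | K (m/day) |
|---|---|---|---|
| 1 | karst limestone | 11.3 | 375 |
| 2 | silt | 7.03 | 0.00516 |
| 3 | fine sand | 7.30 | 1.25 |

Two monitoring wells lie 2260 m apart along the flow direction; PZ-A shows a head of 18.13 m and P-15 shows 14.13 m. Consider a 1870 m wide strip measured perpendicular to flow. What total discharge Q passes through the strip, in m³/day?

14100

Flow is parallel to layering, so each bed carries its own Darcy discharge and the transmissivities add.
Σ(K_i·b_i) = 375×11.3 + 0.00516×7.03 + 1.25×7.30 = 4247 m²/day.
Hydraulic gradient i = (18.13 − 14.13) / 2260 = 4 / 2260 = 0.001770.
Q = Σ(K_i·b_i) · W · i = 4247 × 1870 × 0.001770 = 14055 m³/day.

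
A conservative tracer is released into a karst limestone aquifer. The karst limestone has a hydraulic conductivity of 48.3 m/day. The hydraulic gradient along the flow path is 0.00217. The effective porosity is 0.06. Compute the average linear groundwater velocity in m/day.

Hydraulic gradient i = 0.00217.
Darcy flux q = K · i = 48.30 × 0.002170 = 0.1048 m/day.
Seepage velocity v = q / n_e = 0.1048 / 0.06 = 1.747 m/day.

1.75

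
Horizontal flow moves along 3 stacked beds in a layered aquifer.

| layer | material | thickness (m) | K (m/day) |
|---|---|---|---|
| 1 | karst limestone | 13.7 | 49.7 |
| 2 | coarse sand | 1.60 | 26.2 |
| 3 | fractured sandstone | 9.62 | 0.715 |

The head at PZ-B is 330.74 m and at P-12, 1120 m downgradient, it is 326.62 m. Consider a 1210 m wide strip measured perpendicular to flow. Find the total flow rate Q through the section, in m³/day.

Flow is parallel to layering, so each bed carries its own Darcy discharge and the transmissivities add.
Σ(K_i·b_i) = 49.7×13.7 + 26.2×1.60 + 0.715×9.62 = 729.7 m²/day.
Hydraulic gradient i = (330.74 − 326.62) / 1120 = 4.12 / 1120 = 0.003679.
Q = Σ(K_i·b_i) · W · i = 729.7 × 1210 × 0.003679 = 3248 m³/day.

3250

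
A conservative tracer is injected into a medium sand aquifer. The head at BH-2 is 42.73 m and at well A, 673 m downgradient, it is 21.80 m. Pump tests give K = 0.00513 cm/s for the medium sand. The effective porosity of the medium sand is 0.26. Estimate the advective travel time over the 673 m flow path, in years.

3.48

Convert K: 0.00513 cm/s × 864 = 4.432 m/day.
Hydraulic gradient i = (42.73 − 21.80) / 673 = 20.93 / 673 = 0.03110.
Darcy flux q = K · i = 4.432 × 0.03110 = 0.1378 m/day.
Seepage velocity v = q / n_e = 0.1378 / 0.26 = 0.5302 m/day.
Travel time t = L / v = 673 / 0.5302 = 1269 days = 3.475 years.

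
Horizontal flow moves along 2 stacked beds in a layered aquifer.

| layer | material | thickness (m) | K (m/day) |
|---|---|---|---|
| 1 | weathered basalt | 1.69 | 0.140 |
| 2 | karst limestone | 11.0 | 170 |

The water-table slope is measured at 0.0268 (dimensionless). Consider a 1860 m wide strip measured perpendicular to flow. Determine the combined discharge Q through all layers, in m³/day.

Flow is parallel to layering, so each bed carries its own Darcy discharge and the transmissivities add.
Σ(K_i·b_i) = 0.140×1.69 + 170×11.0 = 1870 m²/day.
Hydraulic gradient i = 0.0268.
Q = Σ(K_i·b_i) · W · i = 1870 × 1860 × 0.02680 = 93228 m³/day.

93200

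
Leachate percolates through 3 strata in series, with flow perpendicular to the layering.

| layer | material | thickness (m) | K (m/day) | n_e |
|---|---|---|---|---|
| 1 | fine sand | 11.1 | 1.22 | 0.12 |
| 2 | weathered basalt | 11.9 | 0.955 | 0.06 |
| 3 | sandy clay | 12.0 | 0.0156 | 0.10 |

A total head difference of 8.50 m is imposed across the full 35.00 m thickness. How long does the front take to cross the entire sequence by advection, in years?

With flow normal to the layers, continuity requires the same specific discharge q through every layer.
Σ(b_i/K_i) = 11.1/1.22 + 11.9/0.955 + 12.0/0.0156 = 790.8 d.
q = Δh / Σ(b_i/K_i) = 8.50 / 790.8 = 0.01075 m/day.
In each layer the seepage velocity is v_i = q/n_i, so the layer transit time is t_i = b_i·n_i / q:
  layer 1 (fine sand): t_1 = 11.1 × 0.12 / 0.01075 = 123.9 d
  layer 2 (weathered basalt): t_2 = 11.9 × 0.06 / 0.01075 = 66.43 d
  layer 3 (sandy clay): t_3 = 12.0 × 0.10 / 0.01075 = 111.6 d
Total t = Σ t_i = 302.0 days = 0.8268 years.

0.827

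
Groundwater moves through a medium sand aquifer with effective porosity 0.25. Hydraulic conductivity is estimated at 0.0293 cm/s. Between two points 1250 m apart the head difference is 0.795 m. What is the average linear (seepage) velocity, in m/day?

Convert K: 0.0293 cm/s × 864 = 25.32 m/day.
Hydraulic gradient i = Δh / L = 0.795 / 1250 = 0.0006360.
Darcy flux q = K · i = 25.32 × 0.0006360 = 0.01610 m/day.
Seepage velocity v = q / n_e = 0.01610 / 0.25 = 0.06440 m/day.

0.0644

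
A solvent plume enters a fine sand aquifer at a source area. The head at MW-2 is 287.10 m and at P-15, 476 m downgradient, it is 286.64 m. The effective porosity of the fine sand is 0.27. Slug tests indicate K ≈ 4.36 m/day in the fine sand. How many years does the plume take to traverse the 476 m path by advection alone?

83.5

Hydraulic gradient i = (287.10 − 286.64) / 476 = 0.46 / 476 = 0.0009664.
Darcy flux q = K · i = 4.360 × 0.0009664 = 0.004213 m/day.
Seepage velocity v = q / n_e = 0.004213 / 0.27 = 0.01561 m/day.
Travel time t = L / v = 476 / 0.01561 = 30502 days = 83.51 years.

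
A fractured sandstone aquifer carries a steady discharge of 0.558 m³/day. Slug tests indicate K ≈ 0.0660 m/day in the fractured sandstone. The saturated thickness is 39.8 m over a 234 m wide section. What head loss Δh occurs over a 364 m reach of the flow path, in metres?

0.330

Cross-sectional area A = 234 × 39.8 = 9313 m².
From Q = K·A·i, i = Q / (K·A) = 0.558 / (0.06600 × 9313) = 0.0009078.
Head loss Δh = i · L = 0.0009078 × 364 = 0.3304 m.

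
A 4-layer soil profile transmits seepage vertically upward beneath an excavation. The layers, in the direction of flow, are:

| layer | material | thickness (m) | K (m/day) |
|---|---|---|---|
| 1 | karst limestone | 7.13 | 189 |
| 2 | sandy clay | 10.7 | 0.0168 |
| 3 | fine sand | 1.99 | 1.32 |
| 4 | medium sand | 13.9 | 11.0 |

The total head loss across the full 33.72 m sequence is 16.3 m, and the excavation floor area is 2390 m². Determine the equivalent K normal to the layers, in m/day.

Flow is perpendicular to layering, so the layers act in series and the equivalent K is the thickness-weighted harmonic mean.
Total thickness L = 7.13 + 10.7 + 1.99 + 13.9 = 33.72 m.
Σ(b_i/K_i) = 7.13/189 + 10.7/0.0168 + 1.99/1.32 + 13.9/11.0 = 639.7 d.
K_eq = L / Σ(b_i/K_i) = 33.72 / 639.7 = 0.05271 m/day.

0.0527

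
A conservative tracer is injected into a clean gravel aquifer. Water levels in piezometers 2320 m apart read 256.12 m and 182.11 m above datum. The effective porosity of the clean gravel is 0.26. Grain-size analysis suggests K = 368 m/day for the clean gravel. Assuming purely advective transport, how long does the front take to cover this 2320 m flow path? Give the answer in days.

Hydraulic gradient i = (256.12 − 182.11) / 2320 = 74.01 / 2320 = 0.03190.
Darcy flux q = K · i = 368.0 × 0.03190 = 11.74 m/day.
Seepage velocity v = q / n_e = 11.74 / 0.26 = 45.15 m/day.
Travel time t = L / v = 2320 / 45.15 = 51.38 days.

51.4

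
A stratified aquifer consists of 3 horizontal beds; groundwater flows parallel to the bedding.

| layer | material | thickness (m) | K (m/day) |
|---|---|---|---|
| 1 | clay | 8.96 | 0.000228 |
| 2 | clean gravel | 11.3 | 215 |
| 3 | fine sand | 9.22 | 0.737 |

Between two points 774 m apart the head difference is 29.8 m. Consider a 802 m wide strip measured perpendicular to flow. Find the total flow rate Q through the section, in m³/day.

75200

Flow is parallel to layering, so each bed carries its own Darcy discharge and the transmissivities add.
Σ(K_i·b_i) = 0.000228×8.96 + 215×11.3 + 0.737×9.22 = 2436 m²/day.
Hydraulic gradient i = Δh / L = 29.8 / 774 = 0.03850.
Q = Σ(K_i·b_i) · W · i = 2436 × 802 × 0.03850 = 75228 m³/day.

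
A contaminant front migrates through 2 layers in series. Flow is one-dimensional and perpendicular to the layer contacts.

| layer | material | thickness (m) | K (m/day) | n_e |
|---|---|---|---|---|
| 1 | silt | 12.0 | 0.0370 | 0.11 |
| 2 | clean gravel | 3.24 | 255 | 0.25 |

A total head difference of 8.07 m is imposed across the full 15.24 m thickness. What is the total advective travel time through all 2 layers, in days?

With flow normal to the layers, continuity requires the same specific discharge q through every layer.
Σ(b_i/K_i) = 12.0/0.0370 + 3.24/255 = 324.3 d.
q = Δh / Σ(b_i/K_i) = 8.07 / 324.3 = 0.02488 m/day.
In each layer the seepage velocity is v_i = q/n_i, so the layer transit time is t_i = b_i·n_i / q:
  layer 1 (silt): t_1 = 12.0 × 0.11 / 0.02488 = 53.05 d
  layer 2 (clean gravel): t_2 = 3.24 × 0.25 / 0.02488 = 32.55 d
Total t = Σ t_i = 85.61 days.

85.6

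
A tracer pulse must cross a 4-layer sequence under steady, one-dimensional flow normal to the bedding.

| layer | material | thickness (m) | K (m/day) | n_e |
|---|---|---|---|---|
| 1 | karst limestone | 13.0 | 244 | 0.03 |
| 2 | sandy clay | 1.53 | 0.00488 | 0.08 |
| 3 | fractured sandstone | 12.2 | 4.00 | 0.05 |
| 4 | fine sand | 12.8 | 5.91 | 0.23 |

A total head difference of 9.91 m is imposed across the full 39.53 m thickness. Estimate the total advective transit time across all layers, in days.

With flow normal to the layers, continuity requires the same specific discharge q through every layer.
Σ(b_i/K_i) = 13.0/244 + 1.53/0.00488 + 12.2/4.00 + 12.8/5.91 = 318.8 d.
q = Δh / Σ(b_i/K_i) = 9.91 / 318.8 = 0.03109 m/day.
In each layer the seepage velocity is v_i = q/n_i, so the layer transit time is t_i = b_i·n_i / q:
  layer 1 (karst limestone): t_1 = 13.0 × 0.03 / 0.03109 = 12.55 d
  layer 2 (sandy clay): t_2 = 1.53 × 0.08 / 0.03109 = 3.937 d
  layer 3 (fractured sandstone): t_3 = 12.2 × 0.05 / 0.03109 = 19.62 d
  layer 4 (fine sand): t_4 = 12.8 × 0.23 / 0.03109 = 94.71 d
Total t = Σ t_i = 130.8 days.

131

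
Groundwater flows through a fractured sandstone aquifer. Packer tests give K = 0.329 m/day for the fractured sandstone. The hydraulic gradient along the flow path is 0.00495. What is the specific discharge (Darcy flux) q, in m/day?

0.00163

Hydraulic gradient i = 0.00495.
Specific discharge q = K · i = 0.3290 × 0.004950 = 0.001629 m/day.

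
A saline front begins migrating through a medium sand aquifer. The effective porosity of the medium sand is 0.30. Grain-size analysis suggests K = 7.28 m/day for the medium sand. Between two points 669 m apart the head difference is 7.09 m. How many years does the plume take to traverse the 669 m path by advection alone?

Hydraulic gradient i = Δh / L = 7.09 / 669 = 0.01060.
Darcy flux q = K · i = 7.280 × 0.01060 = 0.07715 m/day.
Seepage velocity v = q / n_e = 0.07715 / 0.30 = 0.2572 m/day.
Travel time t = L / v = 669 / 0.2572 = 2601 days = 7.122 years.

7.12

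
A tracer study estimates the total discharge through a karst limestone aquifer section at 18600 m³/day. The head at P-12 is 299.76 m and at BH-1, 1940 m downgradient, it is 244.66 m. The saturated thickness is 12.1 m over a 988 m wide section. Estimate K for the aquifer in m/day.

Cross-sectional area A = 988 × 12.1 = 11955 m².
Hydraulic gradient i = (299.76 − 244.66) / 1940 = 55.1 / 1940 = 0.02840.
From Q = K·A·i, K = Q / (A·i) = 18600 / (11955 × 0.02840) = 54.78 m/day.

54.8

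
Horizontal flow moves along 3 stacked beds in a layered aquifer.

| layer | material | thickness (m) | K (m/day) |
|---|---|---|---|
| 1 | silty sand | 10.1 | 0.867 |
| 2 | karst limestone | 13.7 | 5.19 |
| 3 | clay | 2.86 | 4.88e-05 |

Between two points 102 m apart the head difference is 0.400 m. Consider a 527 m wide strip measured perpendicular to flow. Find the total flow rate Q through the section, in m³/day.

Flow is parallel to layering, so each bed carries its own Darcy discharge and the transmissivities add.
Σ(K_i·b_i) = 0.867×10.1 + 5.19×13.7 + 4.88e-05×2.86 = 79.86 m²/day.
Hydraulic gradient i = Δh / L = 0.400 / 102 = 0.003922.
Q = Σ(K_i·b_i) · W · i = 79.86 × 527 × 0.003922 = 165.0 m³/day.

165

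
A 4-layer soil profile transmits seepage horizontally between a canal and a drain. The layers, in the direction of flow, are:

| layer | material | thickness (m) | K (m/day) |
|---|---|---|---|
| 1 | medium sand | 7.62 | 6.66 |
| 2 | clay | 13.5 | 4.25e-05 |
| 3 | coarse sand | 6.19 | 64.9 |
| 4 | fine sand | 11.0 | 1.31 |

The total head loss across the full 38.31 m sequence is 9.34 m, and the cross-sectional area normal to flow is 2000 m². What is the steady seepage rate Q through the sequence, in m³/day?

Flow is perpendicular to layering, so the layers act in series and the equivalent K is the thickness-weighted harmonic mean.
Total thickness L = 7.62 + 13.5 + 6.19 + 11.0 = 38.31 m.
Σ(b_i/K_i) = 7.62/6.66 + 13.5/4.25e-05 + 6.19/64.9 + 11.0/1.31 = 3.177e+05 d.
K_eq = L / Σ(b_i/K_i) = 38.31 / 3.177e+05 = 0.0001206 m/day.
Q = K_eq · A · (Δh/L) = 0.0001206 × 2000 × (9.34/38.31) = 0.05881 m³/day.

0.0588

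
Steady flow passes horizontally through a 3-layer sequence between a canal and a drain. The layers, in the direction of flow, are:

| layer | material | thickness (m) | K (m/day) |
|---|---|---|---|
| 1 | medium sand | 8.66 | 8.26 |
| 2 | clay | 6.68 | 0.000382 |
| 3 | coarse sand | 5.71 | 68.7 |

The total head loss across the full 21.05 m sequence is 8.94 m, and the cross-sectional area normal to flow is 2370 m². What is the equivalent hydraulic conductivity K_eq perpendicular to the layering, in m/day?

Flow is perpendicular to layering, so the layers act in series and the equivalent K is the thickness-weighted harmonic mean.
Total thickness L = 8.66 + 6.68 + 5.71 = 21.05 m.
Σ(b_i/K_i) = 8.66/8.26 + 6.68/0.000382 + 5.71/68.7 = 17488 d.
K_eq = L / Σ(b_i/K_i) = 21.05 / 17488 = 0.001204 m/day.

0.00120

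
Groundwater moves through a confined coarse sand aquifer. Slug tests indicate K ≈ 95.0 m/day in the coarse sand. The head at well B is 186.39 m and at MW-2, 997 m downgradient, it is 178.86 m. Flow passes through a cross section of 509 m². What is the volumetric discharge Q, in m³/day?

Hydraulic gradient i = (186.39 − 178.86) / 997 = 7.53 / 997 = 0.007553.
Darcy's law: Q = K · A · i = 95.00 × 509.0 × 0.007553 = 365.2 m³/day.

365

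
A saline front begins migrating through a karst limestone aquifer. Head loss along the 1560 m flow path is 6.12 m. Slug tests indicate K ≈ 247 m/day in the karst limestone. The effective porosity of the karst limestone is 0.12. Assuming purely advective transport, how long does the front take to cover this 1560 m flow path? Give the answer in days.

Hydraulic gradient i = Δh / L = 6.12 / 1560 = 0.003923.
Darcy flux q = K · i = 247.0 × 0.003923 = 0.9690 m/day.
Seepage velocity v = q / n_e = 0.9690 / 0.12 = 8.075 m/day.
Travel time t = L / v = 1560 / 8.075 = 193.2 days.

193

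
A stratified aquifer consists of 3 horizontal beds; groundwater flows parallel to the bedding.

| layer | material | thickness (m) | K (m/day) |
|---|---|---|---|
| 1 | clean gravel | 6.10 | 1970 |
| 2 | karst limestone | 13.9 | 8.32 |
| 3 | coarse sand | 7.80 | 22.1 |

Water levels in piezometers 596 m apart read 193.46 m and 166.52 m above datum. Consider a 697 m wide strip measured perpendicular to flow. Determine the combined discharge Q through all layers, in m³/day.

Flow is parallel to layering, so each bed carries its own Darcy discharge and the transmissivities add.
Σ(K_i·b_i) = 1970×6.10 + 8.32×13.9 + 22.1×7.80 = 12305 m²/day.
Hydraulic gradient i = (193.46 − 166.52) / 596 = 26.94 / 596 = 0.04520.
Q = Σ(K_i·b_i) · W · i = 12305 × 697 × 0.04520 = 3.877e+05 m³/day.

388000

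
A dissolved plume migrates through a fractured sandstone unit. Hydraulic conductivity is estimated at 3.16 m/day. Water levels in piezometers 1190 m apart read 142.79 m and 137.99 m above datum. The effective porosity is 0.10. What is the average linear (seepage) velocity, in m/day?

Hydraulic gradient i = (142.79 − 137.99) / 1190 = 4.8 / 1190 = 0.004034.
Darcy flux q = K · i = 3.160 × 0.004034 = 0.01275 m/day.
Seepage velocity v = q / n_e = 0.01275 / 0.10 = 0.1275 m/day.

0.127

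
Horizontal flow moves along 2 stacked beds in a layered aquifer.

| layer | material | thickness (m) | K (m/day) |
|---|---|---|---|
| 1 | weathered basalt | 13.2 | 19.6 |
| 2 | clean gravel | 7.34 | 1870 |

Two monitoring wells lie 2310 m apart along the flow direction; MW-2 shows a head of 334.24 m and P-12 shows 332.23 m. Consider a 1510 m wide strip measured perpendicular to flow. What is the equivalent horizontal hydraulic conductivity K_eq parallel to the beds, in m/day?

Flow is parallel to layering, so each bed carries its own Darcy discharge and the transmissivities add.
Σ(K_i·b_i) = 19.6×13.2 + 1870×7.34 = 13985 m²/day.
Total thickness b = 20.54 m, so K_eq = Σ(K_i·b_i)/b = 680.8 m/day.

681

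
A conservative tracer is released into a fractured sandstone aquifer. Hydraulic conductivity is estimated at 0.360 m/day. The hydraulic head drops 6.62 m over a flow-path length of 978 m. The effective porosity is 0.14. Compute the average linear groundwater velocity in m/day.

0.0174

Hydraulic gradient i = Δh / L = 6.62 / 978 = 0.006769.
Darcy flux q = K · i = 0.3600 × 0.006769 = 0.002437 m/day.
Seepage velocity v = q / n_e = 0.002437 / 0.14 = 0.01741 m/day.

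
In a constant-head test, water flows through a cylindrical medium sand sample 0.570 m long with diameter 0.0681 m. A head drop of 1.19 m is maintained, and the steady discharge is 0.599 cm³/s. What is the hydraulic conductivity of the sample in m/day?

6.81

Cross-sectional area A = π·(d/2)² = π × (0.0681/2)² = 0.003642 m².
Convert discharge: 0.599 cm³/s = 5.990e-07 m³/s.
Darcy's law rearranged: K = Q·L / (A·Δh) = 5.990e-07 × 0.570 / (0.003642 × 1.19) = 7.877e-05 m/s = 6.806 m/day.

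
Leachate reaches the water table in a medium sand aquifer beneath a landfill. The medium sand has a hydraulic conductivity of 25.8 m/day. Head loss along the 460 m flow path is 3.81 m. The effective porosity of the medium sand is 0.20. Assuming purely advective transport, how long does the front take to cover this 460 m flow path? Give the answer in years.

1.18

Hydraulic gradient i = Δh / L = 3.81 / 460 = 0.008283.
Darcy flux q = K · i = 25.80 × 0.008283 = 0.2137 m/day.
Seepage velocity v = q / n_e = 0.2137 / 0.20 = 1.068 m/day.
Travel time t = L / v = 460 / 1.068 = 430.5 days = 1.179 years.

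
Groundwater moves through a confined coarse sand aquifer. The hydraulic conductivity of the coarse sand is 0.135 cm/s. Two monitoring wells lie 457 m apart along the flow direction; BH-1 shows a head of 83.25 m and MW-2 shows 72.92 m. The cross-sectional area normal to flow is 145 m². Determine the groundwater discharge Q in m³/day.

382

Convert K: 0.135 cm/s × 864 = 116.6 m/day.
Hydraulic gradient i = (83.25 − 72.92) / 457 = 10.33 / 457 = 0.02260.
Darcy's law: Q = K · A · i = 116.6 × 145.0 × 0.02260 = 382.3 m³/day.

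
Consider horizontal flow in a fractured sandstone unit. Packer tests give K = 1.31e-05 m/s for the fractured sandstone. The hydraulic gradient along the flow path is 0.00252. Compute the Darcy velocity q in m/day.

0.00285

Convert K: 1.31e-05 m/s × 86400 = 1.132 m/day.
Hydraulic gradient i = 0.00252.
Specific discharge q = K · i = 1.132 × 0.002520 = 0.002852 m/day.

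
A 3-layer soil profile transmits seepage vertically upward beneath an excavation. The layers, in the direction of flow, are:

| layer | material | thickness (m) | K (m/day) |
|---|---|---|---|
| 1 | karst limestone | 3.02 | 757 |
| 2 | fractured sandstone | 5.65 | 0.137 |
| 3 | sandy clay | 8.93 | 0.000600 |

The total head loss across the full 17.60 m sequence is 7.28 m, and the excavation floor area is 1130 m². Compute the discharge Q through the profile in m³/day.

0.551

Flow is perpendicular to layering, so the layers act in series and the equivalent K is the thickness-weighted harmonic mean.
Total thickness L = 3.02 + 5.65 + 8.93 = 17.60 m.
Σ(b_i/K_i) = 3.02/757 + 5.65/0.137 + 8.93/0.000600 = 14925 d.
K_eq = L / Σ(b_i/K_i) = 17.60 / 14925 = 0.001179 m/day.
Q = K_eq · A · (Δh/L) = 0.001179 × 1130 × (7.28/17.60) = 0.5512 m³/day.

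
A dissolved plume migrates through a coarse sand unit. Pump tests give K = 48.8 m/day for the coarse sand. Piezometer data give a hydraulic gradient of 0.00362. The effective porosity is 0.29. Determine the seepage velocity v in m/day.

0.609

Hydraulic gradient i = 0.00362.
Darcy flux q = K · i = 48.80 × 0.003620 = 0.1767 m/day.
Seepage velocity v = q / n_e = 0.1767 / 0.29 = 0.6092 m/day.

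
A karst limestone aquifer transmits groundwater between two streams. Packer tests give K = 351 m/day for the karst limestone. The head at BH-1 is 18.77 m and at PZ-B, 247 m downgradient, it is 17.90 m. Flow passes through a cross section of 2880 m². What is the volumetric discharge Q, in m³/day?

3560

Hydraulic gradient i = (18.77 − 17.90) / 247 = 0.87 / 247 = 0.003522.
Darcy's law: Q = K · A · i = 351.0 × 2880 × 0.003522 = 3561 m³/day.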